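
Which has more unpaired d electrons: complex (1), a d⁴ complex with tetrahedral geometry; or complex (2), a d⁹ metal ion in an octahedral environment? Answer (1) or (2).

(1)

(1): With tetrahedral geometry the complex is necessarily high-spin; e^2 t2^2 → 4 unpaired.
(2): t₂g⁶ eg³ → 1 unpaired.
So (1) has more unpaired electrons.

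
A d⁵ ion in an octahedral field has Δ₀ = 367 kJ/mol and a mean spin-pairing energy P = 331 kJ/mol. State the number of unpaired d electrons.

Δ₀ > P, so pairing is preferred: the ground state is low-spin.
Configuration: t2g^5 e_g^0.
Unpaired electrons: 1.

1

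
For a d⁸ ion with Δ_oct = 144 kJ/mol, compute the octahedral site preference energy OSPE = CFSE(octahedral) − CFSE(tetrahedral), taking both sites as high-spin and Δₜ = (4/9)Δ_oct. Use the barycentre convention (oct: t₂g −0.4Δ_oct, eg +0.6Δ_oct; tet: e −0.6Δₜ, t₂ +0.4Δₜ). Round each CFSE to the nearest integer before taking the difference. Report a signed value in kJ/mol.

-122

Octahedral high-spin t₂g⁶ eg²: CFSE = -1.2 × 144 = -173 kJ/mol.
Tetrahedral e⁴ t₂⁴ gives -0.8Δₜ = -0.8 × (4/9) × 144 = -51 kJ/mol.
Subtracting, OSPE = -173 − (-51) = -122 kJ/mol.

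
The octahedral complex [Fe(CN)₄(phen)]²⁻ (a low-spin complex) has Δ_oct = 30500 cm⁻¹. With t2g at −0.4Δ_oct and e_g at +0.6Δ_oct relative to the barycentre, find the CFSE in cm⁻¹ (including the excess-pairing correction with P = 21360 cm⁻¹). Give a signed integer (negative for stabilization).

Ligand charges: 4×(-1) from CN⁻ and 1×(+0) from phen sum to -4; with overall charge -2, Fe is +2.
Fe²⁺: group 8, so d-count = 8 − 2 = 6.
The d⁶ electrons fill as t2g^6 e_g^0.
Orbital CFSE = 6(-0.4) + 0(0.6) = -2.4Δ_oct = -2.4 × 30500 = -73200 cm⁻¹.
Relative to high-spin t2g^4 e_g^2 (1 paired), the low-spin configuration has 2 additional pairs, contributing +2 × 21360 = +42720 cm⁻¹.
Overall CFSE = -73200 + 42720 = -30480 cm⁻¹.

-30480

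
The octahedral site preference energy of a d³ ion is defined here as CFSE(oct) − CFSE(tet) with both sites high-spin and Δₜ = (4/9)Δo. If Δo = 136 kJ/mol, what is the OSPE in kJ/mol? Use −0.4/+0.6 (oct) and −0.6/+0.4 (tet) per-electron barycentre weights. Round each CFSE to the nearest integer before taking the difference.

In an octahedral site d³ (HS) is t2g^3 e_g^0, giving CFSE(oct) = -1.2Δo = -163 kJ/mol.
Tetrahedral: e^2 t2^1, CFSE = 2(−0.6) + 1(+0.4) = -0.8Δₜ = -0.8 × (4/9) × 136 = -48 kJ/mol.
Subtracting, OSPE = -163 − (-48) = -115 kJ/mol.

-115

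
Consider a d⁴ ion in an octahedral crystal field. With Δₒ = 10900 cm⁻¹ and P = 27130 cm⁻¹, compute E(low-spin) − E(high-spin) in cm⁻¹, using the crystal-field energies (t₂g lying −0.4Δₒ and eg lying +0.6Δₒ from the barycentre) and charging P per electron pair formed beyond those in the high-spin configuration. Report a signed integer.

In the high-spin limit (t₂g³ eg¹) the orbital term is -0.6Δₒ = -6540 cm⁻¹, with no excess pairing.
For low-spin the configuration is t₂g⁴ eg⁰: orbital energy -1.6 × 10900 = -17440 cm⁻¹, and 1 additional pair relative to high-spin adds 27130 cm⁻¹, giving 9690 cm⁻¹.
The difference is 9690 − (-6540) = 16230 cm⁻¹, so high-spin lies lower.

16230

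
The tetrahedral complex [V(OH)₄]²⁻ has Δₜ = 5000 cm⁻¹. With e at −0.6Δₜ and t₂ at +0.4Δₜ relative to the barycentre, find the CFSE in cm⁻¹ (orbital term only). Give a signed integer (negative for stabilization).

-4000

Each OH⁻ contributes -1; 4 × (-1) = -4. With overall charge -2, V is in the +2 oxidation state.
V is in group 5, so V²⁺ is d³ (5 − 2 = 3).
With tetrahedral geometry the complex is necessarily high-spin.
Configuration: e² t₂¹.
Orbital CFSE = 2(-0.6) + 1(0.4) = -0.8Δₜ = -0.8 × 5000 = -4000 cm⁻¹.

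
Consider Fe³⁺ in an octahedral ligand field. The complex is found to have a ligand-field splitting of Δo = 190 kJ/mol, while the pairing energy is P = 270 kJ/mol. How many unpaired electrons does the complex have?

Fe sits in group 8; removing 3 electrons leaves Fe³⁺ with 8 − 3 = 5 d electrons.
With Δo < P the complex is high-spin.
Filling d⁵ accordingly: t₂g³ eg².
Unpaired electrons: 5.

5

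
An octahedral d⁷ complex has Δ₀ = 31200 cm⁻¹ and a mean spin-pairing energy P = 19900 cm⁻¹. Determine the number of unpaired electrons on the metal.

With Δ₀ > P the complex is low-spin.
Filling d⁷ accordingly: t₂g⁶ eg¹.
Unpaired electrons: 1.

1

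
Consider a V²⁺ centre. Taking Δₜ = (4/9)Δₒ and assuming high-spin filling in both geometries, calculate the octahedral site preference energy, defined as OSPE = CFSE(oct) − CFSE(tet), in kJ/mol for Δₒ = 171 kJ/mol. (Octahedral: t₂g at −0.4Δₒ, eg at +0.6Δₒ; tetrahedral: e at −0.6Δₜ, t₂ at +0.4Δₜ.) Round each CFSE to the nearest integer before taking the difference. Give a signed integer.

V sits in group 5; removing 2 electrons leaves V²⁺ with 5 − 2 = 3 d electrons.
Octahedral high-spin t2g^3 e_g^0: CFSE = -1.2 × 171 = -205 kJ/mol.
In a tetrahedral site the filling is e^2 t2^1: CFSE(tet) = -0.8Δₜ = -0.8 × (4/9)(171) = -61 kJ/mol.
OSPE = -205 − (-61) = -144 kJ/mol.

-144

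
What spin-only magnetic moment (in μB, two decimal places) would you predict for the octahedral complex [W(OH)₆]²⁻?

2.83 μB

Each OH⁻ contributes -1; 6 × (-1) = -6. With overall charge -2, W is in the +4 oxidation state.
W sits in group 6; removing 4 electrons leaves W⁴⁺ with 6 − 4 = 2 d electrons.
Configuration: t₂g² eg⁰ → 2 unpaired electrons.
μ(spin-only) = √[2(2+2)] = √8 ≈ 2.83 μB.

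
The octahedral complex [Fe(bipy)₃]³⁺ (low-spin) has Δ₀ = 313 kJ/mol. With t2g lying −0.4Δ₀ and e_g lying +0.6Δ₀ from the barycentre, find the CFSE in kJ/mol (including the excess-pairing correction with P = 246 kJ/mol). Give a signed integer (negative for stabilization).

-134

bipy is neutral, so the +3 overall charge sits on Fe: oxidation state +3.
Fe sits in group 8; removing 3 electrons leaves Fe³⁺ with 8 − 3 = 5 d electrons.
Electron filling gives t2g^5 e_g^0.
The orbital stabilization is -2.0Δ₀ = -2.0 × 313 = -626 kJ/mol.
Pairing penalty: 2 pairs vs 0 in the high-spin reference → 2 extra × P = 492 kJ/mol.
Net CFSE = -626 + 492 = -134 kJ/mol.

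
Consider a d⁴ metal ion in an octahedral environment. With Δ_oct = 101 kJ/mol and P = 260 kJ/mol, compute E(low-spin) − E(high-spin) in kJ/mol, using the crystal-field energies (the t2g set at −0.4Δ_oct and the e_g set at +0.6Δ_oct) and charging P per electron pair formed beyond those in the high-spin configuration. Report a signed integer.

159

High-spin d⁴ fills as t2g^3 e_g^1 with CFSE 3(−0.4) + 1(+0.6) = -0.6Δ_oct = -61 kJ/mol.
Low-spin: t2g^4 e_g^0, orbital CFSE = -1.6Δ_oct = -162 kJ/mol; plus 1 excess pair × P = +260 kJ/mol; total 98 kJ/mol.
The difference is 98 − (-61) = 159 kJ/mol, so high-spin lies lower.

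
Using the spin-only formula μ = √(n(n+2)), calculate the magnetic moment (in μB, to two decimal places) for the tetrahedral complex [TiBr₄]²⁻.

Each Br⁻ contributes -1; 4 × (-1) = -4. With overall charge -2, Ti is in the +2 oxidation state.
Ti²⁺: group 4, so d-count = 4 − 2 = 2.
With tetrahedral geometry the complex is necessarily high-spin.
Configuration: e² t₂⁰ → 2 unpaired electrons.
μ(spin-only) = √[2(2+2)] = √8 ≈ 2.83 μB.

2.83 μB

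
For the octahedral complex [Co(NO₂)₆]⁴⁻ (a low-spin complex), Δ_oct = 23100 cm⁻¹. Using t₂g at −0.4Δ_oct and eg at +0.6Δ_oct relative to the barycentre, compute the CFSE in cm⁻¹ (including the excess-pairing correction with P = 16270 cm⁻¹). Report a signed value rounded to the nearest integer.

-25310

Each NO₂⁻ contributes -1; 6 × (-1) = -6. With overall charge -4, Co is in the +2 oxidation state.
Group 9 minus oxidation state +2 gives a d⁷ configuration for Co²⁺.
Electron filling gives t₂g⁶ eg¹.
The orbital stabilization is -1.8Δ_oct = -1.8 × 23100 = -41580 cm⁻¹.
Pairing penalty: 3 pairs vs 2 in the high-spin reference → 1 extra × P = 16270 cm⁻¹.
Combining: -41580 + 16270 = -25310 cm⁻¹.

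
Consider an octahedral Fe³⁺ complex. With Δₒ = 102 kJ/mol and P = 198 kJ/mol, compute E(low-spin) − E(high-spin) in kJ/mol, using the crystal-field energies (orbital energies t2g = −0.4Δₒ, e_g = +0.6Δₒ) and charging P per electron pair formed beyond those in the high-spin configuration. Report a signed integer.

Fe sits in group 8; removing 3 electrons leaves Fe³⁺ with 8 − 3 = 5 d electrons.
High-spin d⁵ fills as t2g^3 e_g^2 with CFSE 3(−0.4) + 2(+0.6) = 0.0Δₒ = 0 kJ/mol.
Low-spin t2g^5 e_g^0 gives -2.0Δₒ = -204 kJ/mol, but forming 2 extra pairs costs 2P = 396 kJ/mol, so E(LS) = -204 + 396 = 192 kJ/mol.
Thus E(LS) − E(HS) = 192 kJ/mol.

192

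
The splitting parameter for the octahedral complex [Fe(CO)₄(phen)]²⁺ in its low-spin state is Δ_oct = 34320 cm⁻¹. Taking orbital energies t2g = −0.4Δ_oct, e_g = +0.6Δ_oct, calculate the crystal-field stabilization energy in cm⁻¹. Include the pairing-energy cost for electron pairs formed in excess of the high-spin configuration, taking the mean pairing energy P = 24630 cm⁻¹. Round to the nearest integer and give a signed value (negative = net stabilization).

Ligand charges: 4×(+0) from CO and 1×(+0) from phen sum to +0; with overall charge +2, Fe is +2.
Fe²⁺: group 8, so d-count = 8 − 2 = 6.
Configuration: t2g^6 e_g^0.
Orbital CFSE = 6(-0.4) + 0(0.6) = -2.4Δ_oct = -2.4 × 34320 = -82368 cm⁻¹.
High-spin d⁶ would be t2g^4 e_g^2 with 1 pair; low-spin has 3, so 2 excess pairs cost +2P = +49260 cm⁻¹.
Net CFSE = -82368 + 49260 = -33108 cm⁻¹.

-33108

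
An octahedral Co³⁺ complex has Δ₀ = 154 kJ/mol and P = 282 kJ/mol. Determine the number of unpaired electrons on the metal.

Co is in group 9, so Co³⁺ is d⁶ (9 − 3 = 6).
With Δ₀ < P the complex is high-spin.
That gives t₂g⁴ eg².
Unpaired electrons: 4.

4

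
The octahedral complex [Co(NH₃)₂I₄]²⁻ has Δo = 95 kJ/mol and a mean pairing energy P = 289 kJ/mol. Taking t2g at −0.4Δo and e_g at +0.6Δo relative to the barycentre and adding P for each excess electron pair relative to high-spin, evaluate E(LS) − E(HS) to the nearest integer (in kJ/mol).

Ligand charges: 2×(+0) from NH₃ and 4×(-1) from I⁻ sum to -4; with overall charge -2, Co is +2.
Co is in group 9, so Co²⁺ is d⁷ (9 − 2 = 7).
In the high-spin limit (t2g^5 e_g^2) the orbital term is -0.8Δo = -76 kJ/mol, with no excess pairing.
For low-spin the configuration is t2g^6 e_g^1: orbital energy -1.8 × 95 = -171 kJ/mol, and 1 additional pair relative to high-spin adds 289 kJ/mol, giving 118 kJ/mol.
The difference is 118 − (-76) = 194 kJ/mol, so high-spin lies lower.

194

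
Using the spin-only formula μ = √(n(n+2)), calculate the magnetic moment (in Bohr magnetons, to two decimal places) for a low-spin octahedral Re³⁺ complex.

Re is in group 7, so Re³⁺ is d⁴ (7 − 3 = 4).
Configuration: t₂g⁴ eg⁰ → 2 unpaired electrons.
μ(spin-only) = √[2(2+2)] = √8 ≈ 2.83 Bohr magnetons.

2.83 Bohr magnetons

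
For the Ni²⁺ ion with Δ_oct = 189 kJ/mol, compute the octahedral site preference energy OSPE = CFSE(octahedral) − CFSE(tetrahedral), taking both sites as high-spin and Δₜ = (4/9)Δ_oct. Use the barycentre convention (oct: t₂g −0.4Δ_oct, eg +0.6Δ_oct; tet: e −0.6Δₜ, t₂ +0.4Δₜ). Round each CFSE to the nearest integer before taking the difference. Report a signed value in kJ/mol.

Ni is in group 10, so Ni²⁺ is d⁸ (10 − 2 = 8).
In an octahedral site d⁸ (HS) is t2g^6 e_g^2, giving CFSE(oct) = -1.2Δ_oct = -227 kJ/mol.
Tetrahedral: e^4 t2^4, CFSE = 4(−0.6) + 4(+0.4) = -0.8Δₜ = -0.8 × (4/9) × 189 = -67 kJ/mol.
OSPE = CFSE(oct) − CFSE(tet) = -227 − (-67) = -160 kJ/mol.

-160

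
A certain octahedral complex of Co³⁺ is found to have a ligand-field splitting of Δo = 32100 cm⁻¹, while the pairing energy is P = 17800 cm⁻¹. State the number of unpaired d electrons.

0

Co³⁺: group 9, so d-count = 9 − 3 = 6.
Here Δo > P (32100 > 17800), so the low-spin state is favoured.
Configuration: t2g^6 e_g^0.
Unpaired electrons: 0.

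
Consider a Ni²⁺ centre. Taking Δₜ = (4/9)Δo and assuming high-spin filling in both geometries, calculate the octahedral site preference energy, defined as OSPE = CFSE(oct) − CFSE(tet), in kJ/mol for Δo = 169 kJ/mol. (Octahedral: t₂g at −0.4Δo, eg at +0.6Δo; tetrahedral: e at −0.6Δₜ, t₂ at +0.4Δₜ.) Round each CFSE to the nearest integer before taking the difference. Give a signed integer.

-143

Ni²⁺: group 10, so d-count = 10 − 2 = 8.
Octahedral high-spin t₂g⁶ eg²: CFSE = -1.2 × 169 = -203 kJ/mol.
In a tetrahedral site the filling is e⁴ t₂⁴: CFSE(tet) = -0.8Δₜ = -0.8 × (4/9)(169) = -60 kJ/mol.
OSPE = CFSE(oct) − CFSE(tet) = -203 − (-60) = -143 kJ/mol.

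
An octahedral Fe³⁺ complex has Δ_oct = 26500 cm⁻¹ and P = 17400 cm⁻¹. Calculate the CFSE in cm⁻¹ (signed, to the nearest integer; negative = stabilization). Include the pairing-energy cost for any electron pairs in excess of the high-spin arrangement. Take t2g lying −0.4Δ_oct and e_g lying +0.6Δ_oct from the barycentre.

Fe is in group 8, so Fe³⁺ is d⁵ (8 − 3 = 5).
Δ_oct > P, so pairing is preferred: the ground state is low-spin.
Filling d⁵ accordingly: t2g^5 e_g^0.
Orbital CFSE = -2.0Δ_oct = -2.0 × 26500 = -53000 cm⁻¹.
Excess pairs vs high-spin: 2 − 0 = 2; pairing cost = +34800 cm⁻¹.
Net CFSE = -53000 + 34800 = -18200 cm⁻¹.

-18200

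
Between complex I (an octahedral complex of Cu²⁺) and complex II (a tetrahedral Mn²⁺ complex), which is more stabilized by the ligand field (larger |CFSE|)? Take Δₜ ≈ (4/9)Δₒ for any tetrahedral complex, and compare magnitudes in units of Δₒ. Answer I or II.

I

I: Group 11 minus oxidation state +2 gives a d⁹ configuration for Cu²⁺; t₂g⁶ eg³, CFSE = -0.6Δₒ.
II: Mn sits in group 7; removing 2 electrons leaves Mn²⁺ with 7 − 2 = 5 d electrons; Tetrahedral fields are weak (Δₜ ≈ 4/9 Δₒ), so electrons fill high-spin; e² t₂³, CFSE = 0.0Δₜ ≈ 0.00Δₒ.
So I has the larger |CFSE|.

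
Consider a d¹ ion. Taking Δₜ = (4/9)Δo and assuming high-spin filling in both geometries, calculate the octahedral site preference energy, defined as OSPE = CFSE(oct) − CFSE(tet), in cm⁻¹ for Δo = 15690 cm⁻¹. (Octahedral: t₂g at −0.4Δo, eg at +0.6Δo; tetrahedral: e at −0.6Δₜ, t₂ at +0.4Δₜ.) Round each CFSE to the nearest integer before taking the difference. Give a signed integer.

Octahedral (high-spin): t₂g¹ eg⁰, CFSE = 1(−0.4) + 0(+0.6) = -0.4Δo = -0.4 × 15690 = -6276 cm⁻¹.
In a tetrahedral site the filling is e¹ t₂⁰: CFSE(tet) = -0.6Δₜ = -0.6 × (4/9)(15690) = -4184 cm⁻¹.
OSPE = -6276 − (-4184) = -2092 cm⁻¹.

-2092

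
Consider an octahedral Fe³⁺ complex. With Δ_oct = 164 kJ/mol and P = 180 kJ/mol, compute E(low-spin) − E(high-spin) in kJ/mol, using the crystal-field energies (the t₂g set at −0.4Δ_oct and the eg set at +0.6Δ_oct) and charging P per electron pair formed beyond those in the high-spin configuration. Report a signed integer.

Fe sits in group 8; removing 3 electrons leaves Fe³⁺ with 8 − 3 = 5 d electrons.
In the high-spin limit (t₂g³ eg²) the orbital term is 0.0Δ_oct = 0 kJ/mol, with no excess pairing.
Low-spin t₂g⁵ eg⁰ gives -2.0Δ_oct = -328 kJ/mol, but forming 2 extra pairs costs 2P = 360 kJ/mol, so E(LS) = -328 + 360 = 32 kJ/mol.
Thus E(LS) − E(HS) = 32 kJ/mol.

32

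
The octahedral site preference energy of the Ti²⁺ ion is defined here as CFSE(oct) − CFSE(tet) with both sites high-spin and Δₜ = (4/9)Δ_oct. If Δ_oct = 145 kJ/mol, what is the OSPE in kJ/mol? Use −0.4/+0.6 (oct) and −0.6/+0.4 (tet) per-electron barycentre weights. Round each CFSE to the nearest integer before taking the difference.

Ti²⁺: group 4, so d-count = 4 − 2 = 2.
Octahedral high-spin t₂g² eg⁰: CFSE = -0.8 × 145 = -116 kJ/mol.
Tetrahedral: e² t₂⁰, CFSE = 2(−0.6) + 0(+0.4) = -1.2Δₜ = -1.2 × (4/9) × 145 = -77 kJ/mol.
OSPE = CFSE(oct) − CFSE(tet) = -116 − (-77) = -39 kJ/mol.

-39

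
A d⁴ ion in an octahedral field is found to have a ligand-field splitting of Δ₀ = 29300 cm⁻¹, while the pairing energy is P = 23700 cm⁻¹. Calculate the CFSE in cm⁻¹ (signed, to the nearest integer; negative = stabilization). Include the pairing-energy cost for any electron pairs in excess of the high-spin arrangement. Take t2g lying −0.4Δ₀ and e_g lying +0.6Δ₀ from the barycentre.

With Δ₀ > P the complex is low-spin.
Filling d⁴ accordingly: t2g^4 e_g^0.
Orbital CFSE = -1.6Δ₀ = -1.6 × 29300 = -46880 cm⁻¹.
Excess pairs vs high-spin: 1 − 0 = 1; pairing cost = +23700 cm⁻¹.
Net CFSE = -46880 + 23700 = -23180 cm⁻¹.

-23180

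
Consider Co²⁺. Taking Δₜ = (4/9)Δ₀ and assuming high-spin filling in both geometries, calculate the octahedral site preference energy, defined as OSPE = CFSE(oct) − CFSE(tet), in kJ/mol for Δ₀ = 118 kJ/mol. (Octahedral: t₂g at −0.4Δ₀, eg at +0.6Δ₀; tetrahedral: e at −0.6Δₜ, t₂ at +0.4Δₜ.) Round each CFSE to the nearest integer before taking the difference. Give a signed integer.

Co²⁺: group 9, so d-count = 9 − 2 = 7.
Octahedral high-spin t₂g⁵ eg²: CFSE = -0.8 × 118 = -94 kJ/mol.
Tetrahedral e⁴ t₂³ gives -1.2Δₜ = -1.2 × (4/9) × 118 = -63 kJ/mol.
OSPE = -94 − (-63) = -31 kJ/mol.

-31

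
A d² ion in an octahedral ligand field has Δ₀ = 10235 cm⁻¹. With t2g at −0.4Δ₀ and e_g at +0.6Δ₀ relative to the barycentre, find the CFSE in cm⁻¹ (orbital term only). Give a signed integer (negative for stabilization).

-8188

Electron filling gives t2g^2 e_g^0.
Orbital CFSE = 2(-0.4) + 0(0.6) = -0.8Δ₀ = -0.8 × 10235 = -8188 cm⁻¹.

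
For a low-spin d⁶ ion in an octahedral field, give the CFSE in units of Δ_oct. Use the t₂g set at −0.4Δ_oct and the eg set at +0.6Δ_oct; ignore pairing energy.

-2.4 Δ_oct

Configuration: t₂g⁶ eg⁰.
CFSE = 6(-0.4Δ_oct) + 0(0.6Δ_oct) = -2.4Δ_oct + 0.0Δ_oct = -2.4Δ_oct.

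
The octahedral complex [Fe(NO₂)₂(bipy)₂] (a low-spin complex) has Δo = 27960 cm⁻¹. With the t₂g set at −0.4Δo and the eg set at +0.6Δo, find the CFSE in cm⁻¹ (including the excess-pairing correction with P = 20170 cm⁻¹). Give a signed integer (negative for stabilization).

-26764

Ligand charges: 2×(-1) from NO₂⁻ and 2×(+0) from bipy sum to -2; with overall charge +0, Fe is +2.
Group 8 minus oxidation state +2 gives a d⁶ configuration for Fe²⁺.
The d⁶ electrons fill as t₂g⁶ eg⁰.
Orbital CFSE = 6(-0.4) + 0(0.6) = -2.4Δo = -2.4 × 27960 = -67104 cm⁻¹.
Pairing penalty: 3 pairs vs 1 in the high-spin reference → 2 extra × P = 40340 cm⁻¹.
Net CFSE = -67104 + 40340 = -26764 cm⁻¹.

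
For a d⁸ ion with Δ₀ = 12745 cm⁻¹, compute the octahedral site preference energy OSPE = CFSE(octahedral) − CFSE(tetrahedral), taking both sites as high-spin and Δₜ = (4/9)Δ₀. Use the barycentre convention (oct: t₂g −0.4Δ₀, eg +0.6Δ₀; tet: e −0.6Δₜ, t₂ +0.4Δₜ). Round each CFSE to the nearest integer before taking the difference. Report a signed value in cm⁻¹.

In an octahedral site d⁸ (HS) is t2g^6 e_g^2, giving CFSE(oct) = -1.2Δ₀ = -15294 cm⁻¹.
Tetrahedral: e^4 t2^4, CFSE = 4(−0.6) + 4(+0.4) = -0.8Δₜ = -0.8 × (4/9) × 12745 = -4532 cm⁻¹.
Subtracting, OSPE = -15294 − (-4532) = -10762 cm⁻¹.

-10762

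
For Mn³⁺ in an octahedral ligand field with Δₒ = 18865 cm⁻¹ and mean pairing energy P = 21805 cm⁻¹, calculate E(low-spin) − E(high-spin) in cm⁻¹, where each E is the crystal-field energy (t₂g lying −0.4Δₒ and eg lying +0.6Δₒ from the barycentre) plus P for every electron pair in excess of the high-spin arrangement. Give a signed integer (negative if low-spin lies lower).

Mn is in group 7, so Mn³⁺ is d⁴ (7 − 3 = 4).
In the high-spin limit (t₂g³ eg¹) the orbital term is -0.6Δₒ = -11319 cm⁻¹, with no excess pairing.
For low-spin the configuration is t₂g⁴ eg⁰: orbital energy -1.6 × 18865 = -30184 cm⁻¹, and 1 additional pair relative to high-spin adds 21805 cm⁻¹, giving -8379 cm⁻¹.
E(LS) − E(HS) = -8379 − (-11319) = 2940 cm⁻¹.

2940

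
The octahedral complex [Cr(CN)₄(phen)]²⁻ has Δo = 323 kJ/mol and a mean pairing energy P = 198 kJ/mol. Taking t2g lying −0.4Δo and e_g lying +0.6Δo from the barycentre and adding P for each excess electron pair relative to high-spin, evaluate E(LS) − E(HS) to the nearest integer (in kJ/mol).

Ligand charges: 4×(-1) from CN⁻ and 1×(+0) from phen sum to -4; with overall charge -2, Cr is +2.
Group 6 minus oxidation state +2 gives a d⁴ configuration for Cr²⁺.
High-spin: t2g^3 e_g^1, CFSE = -0.6Δo = -194 kJ/mol.
Low-spin t2g^4 e_g^0 gives -1.6Δo = -517 kJ/mol, but forming 1 extra pair costs 1P = 198 kJ/mol, so E(LS) = -517 + 198 = -319 kJ/mol.
The difference is -319 − (-194) = -125 kJ/mol, so low-spin lies lower.

-125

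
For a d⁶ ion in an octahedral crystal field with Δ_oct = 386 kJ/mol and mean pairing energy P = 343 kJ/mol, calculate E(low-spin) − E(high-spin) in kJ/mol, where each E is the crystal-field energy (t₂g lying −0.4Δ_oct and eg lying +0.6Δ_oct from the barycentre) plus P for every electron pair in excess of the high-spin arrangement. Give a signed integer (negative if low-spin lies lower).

-86

High-spin: t₂g⁴ eg², CFSE = -0.4Δ_oct = -154 kJ/mol.
For low-spin the configuration is t₂g⁶ eg⁰: orbital energy -2.4 × 386 = -926 kJ/mol, and 2 additional pairs relative to high-spin add 686 kJ/mol, giving -240 kJ/mol.
E(LS) − E(HS) = -240 − (-154) = -86 kJ/mol.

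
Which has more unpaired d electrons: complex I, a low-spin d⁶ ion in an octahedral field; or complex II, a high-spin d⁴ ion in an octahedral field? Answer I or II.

II

I: t2g^6 e_g^0 → 0 unpaired.
II: t₂g³ eg¹ → 4 unpaired.
So II has more unpaired electrons.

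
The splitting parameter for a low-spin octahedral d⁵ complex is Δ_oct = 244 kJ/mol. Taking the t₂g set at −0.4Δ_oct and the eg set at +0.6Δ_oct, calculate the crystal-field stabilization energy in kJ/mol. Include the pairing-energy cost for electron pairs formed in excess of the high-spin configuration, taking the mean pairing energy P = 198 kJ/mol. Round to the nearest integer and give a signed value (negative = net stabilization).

-92

Configuration: t₂g⁵ eg⁰.
CFSE(orbital) = 5×(-0.4Δ_oct) + 0×(0.6Δ_oct) = -2.0Δ_oct; with Δ_oct = 244 kJ/mol that is -488 kJ/mol.
Pairing penalty: 2 pairs vs 0 in the high-spin reference → 2 extra × P = 396 kJ/mol.
Net CFSE = -488 + 396 = -92 kJ/mol.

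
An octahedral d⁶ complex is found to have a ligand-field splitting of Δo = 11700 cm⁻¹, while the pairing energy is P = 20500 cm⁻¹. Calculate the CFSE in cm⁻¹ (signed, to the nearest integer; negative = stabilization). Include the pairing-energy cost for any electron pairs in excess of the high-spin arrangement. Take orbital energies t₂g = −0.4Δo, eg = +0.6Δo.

-4680

Here Δo < P (11700 < 20500), so the high-spin state is favoured.
That gives t₂g⁴ eg².
Orbital CFSE = -0.4Δo = -0.4 × 11700 = -4680 cm⁻¹.
High-spin has no excess pairs, so no pairing correction applies.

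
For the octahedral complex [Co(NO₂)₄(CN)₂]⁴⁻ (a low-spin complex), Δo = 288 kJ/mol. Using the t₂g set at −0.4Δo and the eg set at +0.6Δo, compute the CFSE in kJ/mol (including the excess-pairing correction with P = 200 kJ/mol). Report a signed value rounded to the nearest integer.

Ligand charges: 4×(-1) from NO₂⁻ and 2×(-1) from CN⁻ sum to -6; with overall charge -4, Co is +2.
Group 9 minus oxidation state +2 gives a d⁷ configuration for Co²⁺.
Electron filling gives t₂g⁶ eg¹.
CFSE(orbital) = 6×(-0.4Δo) + 1×(0.6Δo) = -1.8Δo; with Δo = 288 kJ/mol that is -518 kJ/mol.
High-spin d⁷ would be t₂g⁵ eg² with 2 pairs; low-spin has 3, so 1 excess pair costs +1P = +200 kJ/mol.
Combining: -518 + 200 = -318 kJ/mol.

-318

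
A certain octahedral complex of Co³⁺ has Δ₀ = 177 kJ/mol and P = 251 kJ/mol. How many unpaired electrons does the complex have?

Co³⁺: group 9, so d-count = 9 − 3 = 6.
With Δ₀ < P the complex is high-spin.
That gives t₂g⁴ eg².
Unpaired electrons: 4.

4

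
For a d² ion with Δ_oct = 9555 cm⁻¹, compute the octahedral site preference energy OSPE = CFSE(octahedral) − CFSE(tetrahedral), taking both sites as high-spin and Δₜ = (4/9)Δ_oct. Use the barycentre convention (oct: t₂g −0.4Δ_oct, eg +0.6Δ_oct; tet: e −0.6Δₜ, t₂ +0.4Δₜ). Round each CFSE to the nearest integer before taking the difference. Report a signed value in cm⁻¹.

-2548

Octahedral high-spin t2g^2 e_g^0: CFSE = -0.8 × 9555 = -7644 cm⁻¹.
In a tetrahedral site the filling is e^2 t2^0: CFSE(tet) = -1.2Δₜ = -1.2 × (4/9)(9555) = -5096 cm⁻¹.
Subtracting, OSPE = -7644 − (-5096) = -2548 cm⁻¹.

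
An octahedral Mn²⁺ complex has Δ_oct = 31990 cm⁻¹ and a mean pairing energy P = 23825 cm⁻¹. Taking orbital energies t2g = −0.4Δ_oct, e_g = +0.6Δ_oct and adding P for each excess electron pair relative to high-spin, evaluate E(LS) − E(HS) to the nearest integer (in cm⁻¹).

-16330

Mn is in group 7, so Mn²⁺ is d⁵ (7 − 2 = 5).
High-spin: t2g^3 e_g^2, CFSE = 0.0Δ_oct = 0 cm⁻¹.
For low-spin the configuration is t2g^5 e_g^0: orbital energy -2.0 × 31990 = -63980 cm⁻¹, and 2 additional pairs relative to high-spin add 47650 cm⁻¹, giving -16330 cm⁻¹.
E(LS) − E(HS) = -16330 − (0) = -16330 cm⁻¹.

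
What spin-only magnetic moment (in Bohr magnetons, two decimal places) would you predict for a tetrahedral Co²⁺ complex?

Group 9 minus oxidation state +2 gives a d⁷ configuration for Co²⁺.
Tetrahedral fields are weak (Δₜ ≈ 4/9 Δₒ), so electrons fill high-spin.
Configuration: e⁴ t₂³ → 3 unpaired electrons.
μ(spin-only) = √[3(3+2)] = √15 ≈ 3.87 Bohr magnetons.

3.87 Bohr magnetons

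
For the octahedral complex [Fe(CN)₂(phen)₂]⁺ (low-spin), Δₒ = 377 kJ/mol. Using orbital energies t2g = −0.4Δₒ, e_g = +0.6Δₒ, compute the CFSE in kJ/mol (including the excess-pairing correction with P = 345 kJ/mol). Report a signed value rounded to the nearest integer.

-64

Ligand charges: 2×(-1) from CN⁻ and 2×(+0) from phen sum to -2; with overall charge +1, Fe is +3.
Fe is in group 8, so Fe³⁺ is d⁵ (8 − 3 = 5).
Configuration: t2g^5 e_g^0.
CFSE(orbital) = 5×(-0.4Δₒ) + 0×(0.6Δₒ) = -2.0Δₒ; with Δₒ = 377 kJ/mol that is -754 kJ/mol.
Relative to high-spin t2g^3 e_g^2 (0 paired), the low-spin configuration has 2 additional pairs, contributing +2 × 345 = +690 kJ/mol.
Overall CFSE = -754 + 690 = -64 kJ/mol.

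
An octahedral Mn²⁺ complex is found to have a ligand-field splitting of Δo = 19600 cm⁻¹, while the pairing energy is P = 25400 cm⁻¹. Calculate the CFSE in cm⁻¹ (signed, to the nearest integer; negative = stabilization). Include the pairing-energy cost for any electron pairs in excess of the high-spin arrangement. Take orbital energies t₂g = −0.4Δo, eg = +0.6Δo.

Mn is in group 7, so Mn²⁺ is d⁵ (7 − 2 = 5).
With Δo < P the complex is high-spin.
That gives t₂g³ eg².
Orbital CFSE = 0.0Δo = 0.0 × 19600 = 0 cm⁻¹.
High-spin has no excess pairs, so no pairing correction applies.

0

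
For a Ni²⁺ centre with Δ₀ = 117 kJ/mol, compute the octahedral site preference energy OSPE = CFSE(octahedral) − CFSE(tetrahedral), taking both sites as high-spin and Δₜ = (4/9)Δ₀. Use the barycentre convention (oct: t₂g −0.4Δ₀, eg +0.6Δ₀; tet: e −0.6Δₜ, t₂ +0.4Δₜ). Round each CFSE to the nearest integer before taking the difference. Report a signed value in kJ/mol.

Group 10 minus oxidation state +2 gives a d⁸ configuration for Ni²⁺.
Octahedral high-spin t₂g⁶ eg²: CFSE = -1.2 × 117 = -140 kJ/mol.
Tetrahedral e⁴ t₂⁴ gives -0.8Δₜ = -0.8 × (4/9) × 117 = -42 kJ/mol.
OSPE = -140 − (-42) = -98 kJ/mol.

-98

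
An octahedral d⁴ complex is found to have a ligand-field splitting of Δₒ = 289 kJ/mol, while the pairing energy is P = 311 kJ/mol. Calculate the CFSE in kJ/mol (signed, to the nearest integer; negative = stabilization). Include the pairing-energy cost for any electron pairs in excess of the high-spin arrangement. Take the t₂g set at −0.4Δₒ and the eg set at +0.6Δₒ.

Since Δₒ = 289 kJ/mol < P = 311 kJ/mol, the complex adopts the high-spin configuration.
Filling d⁴ accordingly: t₂g³ eg¹.
Orbital CFSE = -0.6Δₒ = -0.6 × 289 = -173 kJ/mol.
High-spin has no excess pairs, so no pairing correction applies.

-173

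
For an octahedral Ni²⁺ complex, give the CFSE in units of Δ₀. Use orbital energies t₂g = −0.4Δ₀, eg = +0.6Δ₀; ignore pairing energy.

-1.2 Δ₀

Ni²⁺: group 10, so d-count = 10 − 2 = 8.
Configuration: t₂g⁶ eg².
CFSE = 6(-0.4Δ₀) + 2(0.6Δ₀) = -2.4Δ₀ + 1.2Δ₀ = -1.2Δ₀.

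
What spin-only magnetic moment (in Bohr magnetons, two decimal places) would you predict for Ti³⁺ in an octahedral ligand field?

1.73 Bohr magnetons

Ti is in group 4, so Ti³⁺ is d¹ (4 − 3 = 1).
Configuration: t₂g¹ eg⁰ → 1 unpaired electron.
μ(spin-only) = √[1(1+2)] = √3 ≈ 1.73 Bohr magnetons.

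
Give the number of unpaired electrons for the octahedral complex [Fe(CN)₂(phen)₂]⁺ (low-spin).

Ligand charges: 2×(-1) from CN⁻ and 2×(+0) from phen sum to -2; with overall charge +1, Fe is +3.
Fe sits in group 8; removing 3 electrons leaves Fe³⁺ with 8 − 3 = 5 d electrons.
Configuration: t2g^5 e_g^0, giving 1 unpaired electron.

1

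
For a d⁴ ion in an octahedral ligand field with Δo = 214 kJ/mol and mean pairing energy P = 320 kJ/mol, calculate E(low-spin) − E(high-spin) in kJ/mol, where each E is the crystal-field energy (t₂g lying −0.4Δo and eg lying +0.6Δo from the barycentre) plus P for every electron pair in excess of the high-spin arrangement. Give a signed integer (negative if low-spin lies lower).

106

High-spin d⁴ fills as t₂g³ eg¹ with CFSE 3(−0.4) + 1(+0.6) = -0.6Δo = -128 kJ/mol.
Low-spin: t₂g⁴ eg⁰, orbital CFSE = -1.6Δo = -342 kJ/mol; plus 1 excess pair × P = +320 kJ/mol; total -22 kJ/mol.
E(LS) − E(HS) = -22 − (-128) = 106 kJ/mol.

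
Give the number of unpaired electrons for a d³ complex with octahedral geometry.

For octahedral d³ the high- and low-spin configurations coincide.
Configuration: t₂g³ eg⁰, giving 3 unpaired electrons.

3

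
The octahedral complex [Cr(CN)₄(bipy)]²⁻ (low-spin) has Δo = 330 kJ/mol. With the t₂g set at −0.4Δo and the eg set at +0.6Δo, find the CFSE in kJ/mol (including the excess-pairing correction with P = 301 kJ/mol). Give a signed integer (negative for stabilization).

Ligand charges: 4×(-1) from CN⁻ and 1×(+0) from bipy sum to -4; with overall charge -2, Cr is +2.
Group 6 minus oxidation state +2 gives a d⁴ configuration for Cr²⁺.
Configuration: t₂g⁴ eg⁰.
CFSE(orbital) = 4×(-0.4Δo) + 0×(0.6Δo) = -1.6Δo; with Δo = 330 kJ/mol that is -528 kJ/mol.
High-spin d⁴ would be t₂g³ eg¹ with 0 pairs; low-spin has 1, so 1 excess pair costs +1P = +301 kJ/mol.
Overall CFSE = -528 + 301 = -227 kJ/mol.

-227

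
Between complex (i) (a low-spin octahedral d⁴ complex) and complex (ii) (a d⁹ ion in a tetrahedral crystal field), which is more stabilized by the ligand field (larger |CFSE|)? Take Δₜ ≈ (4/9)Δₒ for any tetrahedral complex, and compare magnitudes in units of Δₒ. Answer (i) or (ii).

(i): t₂g⁴ eg⁰, CFSE = -1.6Δₒ.
(ii): With tetrahedral geometry the complex is necessarily high-spin; e⁴ t₂⁵, CFSE = -0.4Δₜ ≈ -0.18Δₒ.
So (i) has the larger |CFSE|.

(i)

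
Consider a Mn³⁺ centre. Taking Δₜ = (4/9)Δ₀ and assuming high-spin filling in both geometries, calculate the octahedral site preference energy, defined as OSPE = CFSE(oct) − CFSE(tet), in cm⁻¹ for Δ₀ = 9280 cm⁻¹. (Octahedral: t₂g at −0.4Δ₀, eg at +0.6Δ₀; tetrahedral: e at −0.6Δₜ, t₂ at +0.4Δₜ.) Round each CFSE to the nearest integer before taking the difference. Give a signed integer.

-3918

Mn³⁺: group 7, so d-count = 7 − 3 = 4.
Octahedral (high-spin): t₂g³ eg¹, CFSE = 3(−0.4) + 1(+0.6) = -0.6Δ₀ = -0.6 × 9280 = -5568 cm⁻¹.
Tetrahedral: e² t₂², CFSE = 2(−0.6) + 2(+0.4) = -0.4Δₜ = -0.4 × (4/9) × 9280 = -1650 cm⁻¹.
OSPE = CFSE(oct) − CFSE(tet) = -5568 − (-1650) = -3918 cm⁻¹.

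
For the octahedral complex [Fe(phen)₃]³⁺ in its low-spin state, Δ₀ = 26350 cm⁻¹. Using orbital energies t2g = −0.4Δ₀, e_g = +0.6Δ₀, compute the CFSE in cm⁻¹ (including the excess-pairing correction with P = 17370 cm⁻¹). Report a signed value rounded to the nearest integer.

phen is neutral, so the +3 overall charge sits on Fe: oxidation state +3.
Group 8 minus oxidation state +3 gives a d⁵ configuration for Fe³⁺.
Electron filling gives t2g^5 e_g^0.
CFSE(orbital) = 5×(-0.4Δ₀) + 0×(0.6Δ₀) = -2.0Δ₀; with Δ₀ = 26350 cm⁻¹ that is -52700 cm⁻¹.
High-spin d⁵ would be t2g^3 e_g^2 with 0 pairs; low-spin has 2, so 2 excess pairs cost +2P = +34740 cm⁻¹.
Net CFSE = -52700 + 34740 = -17960 cm⁻¹.

-17960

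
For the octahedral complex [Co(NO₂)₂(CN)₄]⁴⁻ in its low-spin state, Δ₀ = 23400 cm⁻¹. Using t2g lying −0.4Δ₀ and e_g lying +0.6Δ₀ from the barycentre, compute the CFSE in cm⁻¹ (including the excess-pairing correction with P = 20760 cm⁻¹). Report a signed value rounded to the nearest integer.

-21360

Ligand charges: 2×(-1) from NO₂⁻ and 4×(-1) from CN⁻ sum to -6; with overall charge -4, Co is +2.
Co sits in group 9; removing 2 electrons leaves Co²⁺ with 9 − 2 = 7 d electrons.
Configuration: t2g^6 e_g^1.
Orbital CFSE = 6(-0.4) + 1(0.6) = -1.8Δ₀ = -1.8 × 23400 = -42120 cm⁻¹.
Relative to high-spin t2g^5 e_g^2 (2 paired), the low-spin configuration has 1 additional pair, contributing +1 × 20760 = +20760 cm⁻¹.
Combining: -42120 + 20760 = -21360 cm⁻¹.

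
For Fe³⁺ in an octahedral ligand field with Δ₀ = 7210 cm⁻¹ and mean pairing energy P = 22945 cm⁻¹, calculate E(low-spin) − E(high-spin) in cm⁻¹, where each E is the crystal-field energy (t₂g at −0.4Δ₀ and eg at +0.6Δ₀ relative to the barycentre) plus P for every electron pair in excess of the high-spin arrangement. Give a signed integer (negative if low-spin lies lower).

31470

Fe³⁺: group 8, so d-count = 8 − 3 = 5.
High-spin d⁵ fills as t₂g³ eg² with CFSE 3(−0.4) + 2(+0.6) = 0.0Δ₀ = 0 cm⁻¹.
For low-spin the configuration is t₂g⁵ eg⁰: orbital energy -2.0 × 7210 = -14420 cm⁻¹, and 2 additional pairs relative to high-spin add 45890 cm⁻¹, giving 31470 cm⁻¹.
E(LS) − E(HS) = 31470 − (0) = 31470 cm⁻¹.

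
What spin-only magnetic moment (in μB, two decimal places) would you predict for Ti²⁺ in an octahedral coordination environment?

Ti sits in group 4; removing 2 electrons leaves Ti²⁺ with 4 − 2 = 2 d electrons.
Configuration: t₂g² eg⁰ → 2 unpaired electrons.
μ(spin-only) = √[2(2+2)] = √8 ≈ 2.83 μB.

2.83 μB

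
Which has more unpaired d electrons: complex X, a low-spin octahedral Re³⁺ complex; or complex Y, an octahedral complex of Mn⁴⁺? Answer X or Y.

X: Re is in group 7, so Re³⁺ is d⁴ (7 − 3 = 4); t₂g⁴ eg⁰ → 2 unpaired.
Y: Group 7 minus oxidation state +4 gives a d³ configuration for Mn⁴⁺; For octahedral d³ the high- and low-spin configurations coincide; t2g^3 e_g^0 → 3 unpaired.
So Y has more unpaired electrons.

Y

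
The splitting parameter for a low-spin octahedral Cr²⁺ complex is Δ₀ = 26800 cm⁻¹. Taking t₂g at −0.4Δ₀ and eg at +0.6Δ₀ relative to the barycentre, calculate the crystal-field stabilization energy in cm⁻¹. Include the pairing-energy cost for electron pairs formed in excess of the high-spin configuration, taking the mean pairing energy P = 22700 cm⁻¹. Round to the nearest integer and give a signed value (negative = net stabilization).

Cr sits in group 6; removing 2 electrons leaves Cr²⁺ with 6 − 2 = 4 d electrons.
Configuration: t₂g⁴ eg⁰.
CFSE(orbital) = 4×(-0.4Δ₀) + 0×(0.6Δ₀) = -1.6Δ₀; with Δ₀ = 26800 cm⁻¹ that is -42880 cm⁻¹.
Relative to high-spin t₂g³ eg¹ (0 paired), the low-spin configuration has 1 additional pair, contributing +1 × 22700 = +22700 cm⁻¹.
Combining: -42880 + 22700 = -20180 cm⁻¹.

-20180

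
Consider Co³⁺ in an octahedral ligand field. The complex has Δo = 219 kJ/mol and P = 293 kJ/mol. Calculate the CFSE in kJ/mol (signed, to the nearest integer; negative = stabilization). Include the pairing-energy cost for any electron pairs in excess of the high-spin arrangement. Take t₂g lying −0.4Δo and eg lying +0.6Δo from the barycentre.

-88

Co sits in group 9; removing 3 electrons leaves Co³⁺ with 9 − 3 = 6 d electrons.
Here Δo < P (219 < 293), so the high-spin state is favoured.
Configuration: t₂g⁴ eg².
Orbital CFSE = -0.4Δo = -0.4 × 219 = -88 kJ/mol.
High-spin has no excess pairs, so no pairing correction applies.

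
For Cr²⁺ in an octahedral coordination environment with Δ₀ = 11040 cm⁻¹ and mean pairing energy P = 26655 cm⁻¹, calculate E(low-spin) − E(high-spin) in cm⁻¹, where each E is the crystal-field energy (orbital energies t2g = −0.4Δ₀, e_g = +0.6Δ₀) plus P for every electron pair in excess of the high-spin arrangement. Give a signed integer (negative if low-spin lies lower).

15615

Cr is in group 6, so Cr²⁺ is d⁴ (6 − 2 = 4).
High-spin d⁴ fills as t2g^3 e_g^1 with CFSE 3(−0.4) + 1(+0.6) = -0.6Δ₀ = -6624 cm⁻¹.
Low-spin t2g^4 e_g^0 gives -1.6Δ₀ = -17664 cm⁻¹, but forming 1 extra pair costs 1P = 26655 cm⁻¹, so E(LS) = -17664 + 26655 = 8991 cm⁻¹.
E(LS) − E(HS) = 8991 − (-6624) = 15615 cm⁻¹.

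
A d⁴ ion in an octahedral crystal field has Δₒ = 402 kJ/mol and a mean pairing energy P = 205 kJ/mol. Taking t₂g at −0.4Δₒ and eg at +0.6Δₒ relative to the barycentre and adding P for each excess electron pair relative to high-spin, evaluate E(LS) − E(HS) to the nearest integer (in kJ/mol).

-197

High-spin: t₂g³ eg¹, CFSE = -0.6Δₒ = -241 kJ/mol.
Low-spin: t₂g⁴ eg⁰, orbital CFSE = -1.6Δₒ = -643 kJ/mol; plus 1 excess pair × P = +205 kJ/mol; total -438 kJ/mol.
E(LS) − E(HS) = -438 − (-241) = -197 kJ/mol.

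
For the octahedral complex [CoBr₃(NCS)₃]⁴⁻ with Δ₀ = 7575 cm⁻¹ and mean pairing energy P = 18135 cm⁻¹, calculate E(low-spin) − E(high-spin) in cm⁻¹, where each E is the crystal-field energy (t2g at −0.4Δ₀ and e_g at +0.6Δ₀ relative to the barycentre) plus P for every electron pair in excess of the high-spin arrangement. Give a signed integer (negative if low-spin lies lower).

10560

Ligand charges: 3×(-1) from Br⁻ and 3×(-1) from NCS⁻ sum to -6; with overall charge -4, Co is +2.
Group 9 minus oxidation state +2 gives a d⁷ configuration for Co²⁺.
High-spin: t2g^5 e_g^2, CFSE = -0.8Δ₀ = -6060 cm⁻¹.
Low-spin: t2g^6 e_g^1, orbital CFSE = -1.8Δ₀ = -13635 cm⁻¹; plus 1 excess pair × P = +18135 cm⁻¹; total 4500 cm⁻¹.
E(LS) − E(HS) = 4500 − (-6060) = 10560 cm⁻¹.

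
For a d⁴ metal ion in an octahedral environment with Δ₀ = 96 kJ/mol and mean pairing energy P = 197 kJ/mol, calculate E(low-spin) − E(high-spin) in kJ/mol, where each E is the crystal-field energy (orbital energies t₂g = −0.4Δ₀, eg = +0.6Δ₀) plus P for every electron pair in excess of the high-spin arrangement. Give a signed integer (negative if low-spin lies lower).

101

High-spin d⁴ fills as t₂g³ eg¹ with CFSE 3(−0.4) + 1(+0.6) = -0.6Δ₀ = -58 kJ/mol.
Low-spin t₂g⁴ eg⁰ gives -1.6Δ₀ = -154 kJ/mol, but forming 1 extra pair costs 1P = 197 kJ/mol, so E(LS) = -154 + 197 = 43 kJ/mol.
Thus E(LS) − E(HS) = 101 kJ/mol.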